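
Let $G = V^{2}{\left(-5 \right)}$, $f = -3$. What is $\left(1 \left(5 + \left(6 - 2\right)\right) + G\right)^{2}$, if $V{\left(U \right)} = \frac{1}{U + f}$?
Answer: $\frac{332929}{4096} \approx 81.281$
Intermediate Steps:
$V{\left(U \right)} = \frac{1}{-3 + U}$ ($V{\left(U \right)} = \frac{1}{U - 3} = \frac{1}{-3 + U}$)
$G = \frac{1}{64}$ ($G = \left(\frac{1}{-3 - 5}\right)^{2} = \left(\frac{1}{-8}\right)^{2} = \left(- \frac{1}{8}\right)^{2} = \frac{1}{64} \approx 0.015625$)
$\left(1 \left(5 + \left(6 - 2\right)\right) + G\right)^{2} = \left(1 \left(5 + \left(6 - 2\right)\right) + \frac{1}{64}\right)^{2} = \left(1 \left(5 + 4\right) + \frac{1}{64}\right)^{2} = \left(1 \cdot 9 + \frac{1}{64}\right)^{2} = \left(9 + \frac{1}{64}\right)^{2} = \left(\frac{577}{64}\right)^{2} = \frac{332929}{4096}$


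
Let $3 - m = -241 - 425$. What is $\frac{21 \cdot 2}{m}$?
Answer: $\frac{14}{223} \approx 0.06278$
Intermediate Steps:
$m = 669$ ($m = 3 - \left(-241 - 425\right) = 3 - -666 = 3 + 666 = 669$)
$\frac{21 \cdot 2}{m} = \frac{21 \cdot 2}{669} = 42 \cdot \frac{1}{669} = \frac{14}{223}$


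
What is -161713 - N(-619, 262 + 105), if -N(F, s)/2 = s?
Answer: -160979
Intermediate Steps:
N(F, s) = -2*s
-161713 - N(-619, 262 + 105) = -161713 - (-2)*(262 + 105) = -161713 - (-2)*367 = -161713 - 1*(-734) = -161713 + 734 = -160979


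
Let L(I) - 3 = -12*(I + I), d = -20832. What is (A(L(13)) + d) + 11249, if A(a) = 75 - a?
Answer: -9199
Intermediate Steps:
L(I) = 3 - 24*I (L(I) = 3 - 12*(I + I) = 3 - 24*I)
(A(L(13)) + d) + 11249 = ((75 - (3 - 24*13)) - 20832) + 11249 = ((75 - (3 - 312)) - 20832) + 11249 = ((75 - 1*(-309)) - 20832) + 11249 = ((75 + 309) - 20832) + 11249 = (384 - 20832) + 11249 = -20448 + 11249 = -9199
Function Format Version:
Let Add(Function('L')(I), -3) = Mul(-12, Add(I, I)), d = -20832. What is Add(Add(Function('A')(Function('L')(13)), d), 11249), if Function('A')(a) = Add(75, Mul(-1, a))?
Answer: -9199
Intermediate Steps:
Function('L')(I) = Add(3, Mul(-24, I)) (Function('L')(I) = Add(3, Mul(-12, Add(I, I))) = Add(3, Mul(-12, Mul(2, I))) = Add(3, Mul(-24, I)))
Add(Add(Function('A')(Function('L')(13)), d), 11249) = Add(Add(Add(75, Mul(-1, Add(3, Mul(-24, 13)))), -20832), 11249) = Add(Add(Add(75, Mul(-1, Add(3, -312))), -20832), 11249) = Add(Add(Add(75, Mul(-1, -309)), -20832), 11249) = Add(Add(Add(75, 309), -20832), 11249) = Add(Add(384, -20832), 11249) = Add(-20448, 11249) = -9199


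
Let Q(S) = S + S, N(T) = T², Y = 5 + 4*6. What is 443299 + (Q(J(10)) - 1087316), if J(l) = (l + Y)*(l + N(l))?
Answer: -635437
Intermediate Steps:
Y = 29 (Y = 5 + 24 = 29)
J(l) = (29 + l)*(l + l²) (J(l) = (l + 29)*(l + l²) = (29 + l)*(l + l²))
Q(S) = 2*S
443299 + (Q(J(10)) - 1087316) = 443299 + (2*(10*(29 + 10² + 30*10)) - 1087316) = 443299 + (2*(10*(29 + 100 + 300)) - 1087316) = 443299 + (2*(10*429) - 1087316) = 443299 + (2*4290 - 1087316) = 443299 + (8580 - 1087316) = 443299 - 1078736 = -635437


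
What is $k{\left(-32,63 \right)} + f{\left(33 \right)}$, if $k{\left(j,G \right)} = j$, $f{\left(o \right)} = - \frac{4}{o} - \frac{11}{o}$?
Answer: $- \frac{357}{11} \approx -32.455$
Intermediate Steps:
$f{\left(o \right)} = - \frac{15}{o}$
$k{\left(-32,63 \right)} + f{\left(33 \right)} = -32 - \frac{15}{33} = -32 - \frac{5}{11} = - \frac{357}{11}$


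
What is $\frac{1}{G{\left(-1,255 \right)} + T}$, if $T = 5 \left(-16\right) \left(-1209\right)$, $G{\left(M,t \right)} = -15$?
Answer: $\frac{1}{96705} \approx 1.0341 \cdot 10^{-5}$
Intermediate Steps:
$T = 96720$ ($T = \left(-80\right) \left(-1209\right) = 96720$)
$\frac{1}{G{\left(-1,255 \right)} + T} = \frac{1}{-15 + 96720} = \frac{1}{96705}$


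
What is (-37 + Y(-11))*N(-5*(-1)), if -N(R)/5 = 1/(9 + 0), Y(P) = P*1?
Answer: 80/3 ≈ 26.667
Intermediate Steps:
Y(P) = P
N(R) = -5/9 (N(R) = -5/(9 + 0) = -5/9)
(-37 + Y(-11))*N(-5*(-1)) = (-37 - 11)*(-5/9) = -48*(-5/9) = 80/3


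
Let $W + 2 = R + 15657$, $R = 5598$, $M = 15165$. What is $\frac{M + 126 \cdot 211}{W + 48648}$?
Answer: $\frac{41751}{69901} \approx 0.59729$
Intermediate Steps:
$W = 21253$ ($W = -2 + \left(5598 + 15657\right) = -2 + 21255 = 21253$)
$\frac{M + 126 \cdot 211}{W + 48648} = \frac{15165 + 126 \cdot 211}{21253 + 48648} = \frac{15165 + 26586}{69901} = 41751 \cdot \frac{1}{69901} = \frac{41751}{69901}$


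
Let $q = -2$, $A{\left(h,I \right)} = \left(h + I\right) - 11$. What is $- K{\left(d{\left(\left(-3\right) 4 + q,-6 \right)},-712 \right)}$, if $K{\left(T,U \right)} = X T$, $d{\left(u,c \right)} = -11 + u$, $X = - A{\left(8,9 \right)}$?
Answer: $-150$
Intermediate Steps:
$A{\left(h,I \right)} = -11 + I + h$ ($A{\left(h,I \right)} = \left(I + h\right) - 11 = -11 + I + h$)
$X = -6$ ($X = - (-11 + 9 + 8) = \left(-1\right) 6 = -6$)
$K{\left(T,U \right)} = - 6 T$
$- K{\left(d{\left(\left(-3\right) 4 + q,-6 \right)},-712 \right)} = - \left(-6\right) \left(-11 - 14\right) = - \left(-6\right) \left(-25\right) = \left(-1\right) 150 = -150$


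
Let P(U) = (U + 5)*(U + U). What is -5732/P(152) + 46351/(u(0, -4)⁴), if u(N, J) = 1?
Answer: 553058699/11932 ≈ 46351.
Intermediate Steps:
P(U) = 2*U*(5 + U) (P(U) = (5 + U)*(2*U) = 2*U*(5 + U))
-5732/P(152) + 46351/(u(0, -4)⁴) = -5732*1/(304*(5 + 152)) + 46351/(1⁴) = -5732/(2*152*157) + 46351/1 = -5732/47728 + 46351*1 = -5732*1/47728 + 46351 = -1433/11932 + 46351 = 553058699/11932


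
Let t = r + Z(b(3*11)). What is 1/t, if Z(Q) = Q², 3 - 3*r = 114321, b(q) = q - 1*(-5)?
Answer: -1/36662 ≈ -2.7276e-5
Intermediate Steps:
b(q) = 5 + q (b(q) = q + 5 = 5 + q)
r = -38106 (r = 1 - ⅓*114321 = 1 - 38107 = -38106)
t = -36662 (t = -38106 + (5 + 3*11)² = -38106 + (5 + 33)² = -38106 + 38² = -38106 + 1444 = -36662)
1/t = 1/(-36662) = -1/36662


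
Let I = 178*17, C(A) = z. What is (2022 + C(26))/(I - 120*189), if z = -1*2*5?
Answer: -1006/9827 ≈ -0.10237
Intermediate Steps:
z = -10 (z = -2*5 = -10)
C(A) = -10
I = 3026
(2022 + C(26))/(I - 120*189) = (2022 - 10)/(3026 - 120*189) = 2012/(3026 - 22680) = 2012/(-19654) = 2012*(-1/19654) = -1006/9827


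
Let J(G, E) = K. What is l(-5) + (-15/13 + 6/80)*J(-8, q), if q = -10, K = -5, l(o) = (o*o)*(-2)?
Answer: -4639/104 ≈ -44.606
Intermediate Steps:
l(o) = -2*o² (l(o) = o²*(-2) = -2*o²)
J(G, E) = -5
l(-5) + (-15/13 + 6/80)*J(-8, q) = -2*(-5)² + (-15/13 + 6/80)*(-5) = -2*25 + (-15*1/13 + 6*(1/80))*(-5) = -50 + (-15/13 + 3/40)*(-5) = -50 - 561/520*(-5) = -50 + 561/104 = -4639/104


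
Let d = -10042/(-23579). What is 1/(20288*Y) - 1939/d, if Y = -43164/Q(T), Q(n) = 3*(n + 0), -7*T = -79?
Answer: -46710111204746483/10259540890368 ≈ -4552.8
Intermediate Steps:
T = 79/7 (T = -⅐*(-79) = 79/7 ≈ 11.286)
Q(n) = 3*n
d = 10042/23579 (d = -10042*(-1/23579) = 10042/23579 ≈ 0.42589)
Y = -100716/79 (Y = -43164/(3*(79/7)) = -43164/237/7 = -43164*7/237 = -100716/79 ≈ -1274.9)
1/(20288*Y) - 1939/d = 1/(20288*(-100716/79)) - 1939/10042/23579 = (1/20288)*(-79/100716) - 1939*23579/10042 = -79/2043326208 - 45719681/10042 = -46710111204746483/10259540890368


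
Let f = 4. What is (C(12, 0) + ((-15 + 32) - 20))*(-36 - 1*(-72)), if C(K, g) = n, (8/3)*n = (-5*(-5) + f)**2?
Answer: 22491/2 ≈ 11246.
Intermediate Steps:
n = 2523/8 (n = 3*(-5*(-5) + 4)**2/8 = 3*(25 + 4)**2/8 = (3/8)*29**2 = (3/8)*841 = 2523/8 ≈ 315.38)
C(K, g) = 2523/8
(C(12, 0) + ((-15 + 32) - 20))*(-36 - 1*(-72)) = (2523/8 + ((-15 + 32) - 20))*(-36 - 1*(-72)) = (2523/8 + (17 - 20))*(-36 + 72) = (2523/8 - 3)*36 = (2499/8)*36 = 22491/2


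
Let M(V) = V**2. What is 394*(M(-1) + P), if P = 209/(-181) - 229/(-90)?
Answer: 7669013/8145 ≈ 941.56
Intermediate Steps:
P = 22639/16290 (P = 209*(-1/181) - 229*(-1/90) = -209/181 + 229/90 = 22639/16290 ≈ 1.3897)
394*(M(-1) + P) = 394*((-1)**2 + 22639/16290) = 394*(1 + 22639/16290) = 394*(38929/16290) = 7669013/8145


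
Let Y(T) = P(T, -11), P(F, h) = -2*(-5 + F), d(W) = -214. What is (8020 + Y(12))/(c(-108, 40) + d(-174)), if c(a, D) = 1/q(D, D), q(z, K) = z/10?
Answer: -32024/855 ≈ -37.455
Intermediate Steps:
q(z, K) = z/10 (q(z, K) = z*(⅒) = z/10)
c(a, D) = 10/D (c(a, D) = 1/(D/10) = 10/D)
P(F, h) = 10 - 2*F
Y(T) = 10 - 2*T
(8020 + Y(12))/(c(-108, 40) + d(-174)) = (8020 + (10 - 2*12))/(10/40 - 214) = (8020 + (10 - 24))/(10*(1/40) - 214) = (8020 - 14)/(¼ - 214) = 8006/(-855/4) = 8006*(-4/855) = -32024/855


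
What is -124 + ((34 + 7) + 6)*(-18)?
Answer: -970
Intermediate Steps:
-124 + ((34 + 7) + 6)*(-18) = -124 + (41 + 6)*(-18) = -124 + 47*(-18) = -124 - 846 = -970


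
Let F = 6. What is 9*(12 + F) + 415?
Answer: 577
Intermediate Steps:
9*(12 + F) + 415 = 9*(12 + 6) + 415 = 9*18 + 415 = 162 + 415 = 577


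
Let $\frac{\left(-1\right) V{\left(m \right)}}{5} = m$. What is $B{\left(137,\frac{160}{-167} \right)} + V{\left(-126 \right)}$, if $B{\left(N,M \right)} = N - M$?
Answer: $\frac{128249}{167} \approx 767.96$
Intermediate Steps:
$V{\left(m \right)} = - 5 m$
$B{\left(137,\frac{160}{-167} \right)} + V{\left(-126 \right)} = \left(137 - \frac{160}{-167}\right) - -630 = \left(137 - 160 \left(- \frac{1}{167}\right)\right) + 630 = \left(137 - - \frac{160}{167}\right) + 630 = \left(137 + \frac{160}{167}\right) + 630 = \frac{23039}{167} + 630 = \frac{128249}{167}$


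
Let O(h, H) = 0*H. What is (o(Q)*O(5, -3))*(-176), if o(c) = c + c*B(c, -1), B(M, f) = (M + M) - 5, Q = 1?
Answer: 0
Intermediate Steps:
O(h, H) = 0
B(M, f) = -5 + 2*M (B(M, f) = 2*M - 5 = -5 + 2*M)
o(c) = c + c*(-5 + 2*c)
(o(Q)*O(5, -3))*(-176) = ((2*1*(-2 + 1))*0)*(-176) = ((2*1*(-1))*0)*(-176) = -2*0*(-176) = 0*(-176) = 0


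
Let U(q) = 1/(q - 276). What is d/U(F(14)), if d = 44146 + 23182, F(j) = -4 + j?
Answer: -17909248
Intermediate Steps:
U(q) = 1/(-276 + q)
d = 67328
d/U(F(14)) = 67328/(1/(-276 + (-4 + 14))) = 67328/(1/(-276 + 10)) = 67328/(1/(-266)) = 67328/(-1/266) = 67328*(-266) = -17909248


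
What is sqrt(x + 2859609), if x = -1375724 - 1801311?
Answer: I*sqrt(317426) ≈ 563.41*I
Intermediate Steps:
x = -3177035
sqrt(x + 2859609) = sqrt(-3177035 + 2859609) = sqrt(-317426) = I*sqrt(317426)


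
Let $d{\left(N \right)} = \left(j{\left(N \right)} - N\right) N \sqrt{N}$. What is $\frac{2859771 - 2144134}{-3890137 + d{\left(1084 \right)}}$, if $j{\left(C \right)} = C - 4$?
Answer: $- \frac{2783925972269}{15112785707505} + \frac{6206004064 \sqrt{271}}{15112785707505} \approx -0.17745$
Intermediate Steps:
$j{\left(C \right)} = -4 + C$
$d{\left(N \right)} = - 4 N^{\frac{3}{2}}$ ($d{\left(N \right)} = \left(\left(-4 + N\right) - N\right) N \sqrt{N} = - 4 N \sqrt{N} = - 4 N^{\frac{3}{2}}$)
$\frac{2859771 - 2144134}{-3890137 + d{\left(1084 \right)}} = \frac{2859771 - 2144134}{-3890137 - 4 \cdot 1084^{\frac{3}{2}}} = \frac{715637}{-3890137 - 4 \cdot 2168 \sqrt{271}} = \frac{715637}{-3890137 - 8672 \sqrt{271}}$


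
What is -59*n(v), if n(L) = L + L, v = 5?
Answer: -590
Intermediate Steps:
n(L) = 2*L
-59*n(v) = -118*5 = -59*10 = -590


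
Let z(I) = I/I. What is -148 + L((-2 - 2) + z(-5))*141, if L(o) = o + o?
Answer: -994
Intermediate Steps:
z(I) = 1
L(o) = 2*o
-148 + L((-2 - 2) + z(-5))*141 = -148 + (2*((-2 - 2) + 1))*141 = -148 + (2*(-4 + 1))*141 = -148 + (2*(-3))*141 = -148 - 6*141 = -148 - 846 = -994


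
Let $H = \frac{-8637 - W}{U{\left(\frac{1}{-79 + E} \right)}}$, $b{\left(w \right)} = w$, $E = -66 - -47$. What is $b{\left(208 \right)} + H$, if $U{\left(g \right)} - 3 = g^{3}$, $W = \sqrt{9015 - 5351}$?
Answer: $- \frac{7541771704}{2823575} - \frac{3764768 \sqrt{229}}{2823575} \approx -2691.2$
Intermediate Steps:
$W = 4 \sqrt{229}$ ($W = \sqrt{3664} = 4 \sqrt{229} \approx 60.531$)
$E = -19$ ($E = -66 + 47 = -19$)
$U{\left(g \right)} = 3 + g^{3}$
$H = - \frac{8129075304}{2823575} - \frac{3764768 \sqrt{229}}{2823575}$ ($H = \frac{-8637 - 4 \sqrt{229}}{3 + \left(\frac{1}{-79 - 19}\right)^{3}} = \frac{-8637 - 4 \sqrt{229}}{3 + \left(\frac{1}{-98}\right)^{3}} = \frac{-8637 - 4 \sqrt{229}}{3 + \left(- \frac{1}{98}\right)^{3}} = \frac{-8637 - 4 \sqrt{229}}{3 - \frac{1}{941192}} = \frac{-8637 - 4 \sqrt{229}}{\frac{2823575}{941192}} = \left(-8637 - 4 \sqrt{229}\right) \frac{941192}{2823575} = - \frac{8129075304}{2823575} - \frac{3764768 \sqrt{229}}{2823575} \approx -2899.2$)
$b{\left(208 \right)} + H = 208 - \left(\frac{8129075304}{2823575} + \frac{3764768 \sqrt{229}}{2823575}\right) = - \frac{7541771704}{2823575} - \frac{3764768 \sqrt{229}}{2823575}$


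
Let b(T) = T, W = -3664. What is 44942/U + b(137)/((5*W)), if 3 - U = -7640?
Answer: 822290349/140019760 ≈ 5.8727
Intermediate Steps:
U = 7643 (U = 3 - 1*(-7640) = 3 + 7640 = 7643)
44942/U + b(137)/((5*W)) = 44942/7643 + 137/((5*(-3664))) = 44942*(1/7643) + 137/(-18320) = 44942/7643 + 137*(-1/18320) = 44942/7643 - 137/18320 = 822290349/140019760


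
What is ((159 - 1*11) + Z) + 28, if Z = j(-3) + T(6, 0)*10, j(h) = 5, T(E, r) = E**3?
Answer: 2341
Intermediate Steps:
Z = 2165 (Z = 5 + 6**3*10 = 5 + 216*10 = 5 + 2160 = 2165)
((159 - 1*11) + Z) + 28 = ((159 - 1*11) + 2165) + 28 = ((159 - 11) + 2165) + 28 = (148 + 2165) + 28 = 2313 + 28 = 2341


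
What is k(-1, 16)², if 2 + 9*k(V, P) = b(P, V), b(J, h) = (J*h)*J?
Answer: 7396/9 ≈ 821.78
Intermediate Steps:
b(J, h) = h*J²
k(V, P) = -2/9 + V*P²/9 (k(V, P) = -2/9 + (V*P²)/9 = -2/9 + V*P²/9)
k(-1, 16)² = (-2/9 + (⅑)*(-1)*16²)² = (-2/9 + (⅑)*(-1)*256)² = (-2/9 - 256/9)² = (-86/3)² = 7396/9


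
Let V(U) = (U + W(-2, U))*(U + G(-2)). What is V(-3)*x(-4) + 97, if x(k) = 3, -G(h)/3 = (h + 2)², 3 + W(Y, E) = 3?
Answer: 124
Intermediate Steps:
W(Y, E) = 0 (W(Y, E) = -3 + 3 = 0)
G(h) = -3*(2 + h)² (G(h) = -3*(h + 2)² = -3*(2 + h)²)
V(U) = U² (V(U) = (U + 0)*(U - 3*(2 - 2)²) = U*(U - 3*0²) = U*(U - 3*0) = U*(U + 0) = U*U = U²)
V(-3)*x(-4) + 97 = (-3)²*3 + 97 = 9*3 + 97 = 27 + 97 = 124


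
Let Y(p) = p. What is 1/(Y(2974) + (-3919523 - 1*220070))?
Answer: -1/4136619 ≈ -2.4174e-7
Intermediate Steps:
1/(Y(2974) + (-3919523 - 1*220070)) = 1/(2974 + (-3919523 - 1*220070)) = 1/(2974 + (-3919523 - 220070)) = 1/(2974 - 4139593) = 1/(-4136619) = -1/4136619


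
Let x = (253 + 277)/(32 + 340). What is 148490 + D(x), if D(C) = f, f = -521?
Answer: 147969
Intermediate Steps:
x = 265/186 (x = 530/372 = 530*(1/372) = 265/186 ≈ 1.4247)
D(C) = -521
148490 + D(x) = 148490 - 521 = 147969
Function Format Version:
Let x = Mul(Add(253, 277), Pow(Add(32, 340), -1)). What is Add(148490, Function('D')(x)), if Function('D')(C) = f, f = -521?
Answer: 147969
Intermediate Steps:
x = Rational(265, 186) (x = Mul(530, Pow(372, -1)) = Mul(530, Rational(1, 372)) = Rational(265, 186) ≈ 1.4247)
Function('D')(C) = -521
Add(148490, Function('D')(x)) = Add(148490, -521) = 147969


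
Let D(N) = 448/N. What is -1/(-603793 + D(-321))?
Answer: 321/193818001 ≈ 1.6562e-6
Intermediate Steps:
-1/(-603793 + D(-321)) = -1/(-603793 + 448/(-321)) = -1/(-603793 + 448*(-1/321)) = -1/(-603793 - 448/321) = -1/(-193818001/321) = -1*(-321/193818001) = 321/193818001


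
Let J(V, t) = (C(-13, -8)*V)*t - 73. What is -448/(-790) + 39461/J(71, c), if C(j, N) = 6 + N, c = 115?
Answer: -11912823/6479185 ≈ -1.8386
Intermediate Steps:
J(V, t) = -73 - 2*V*t (J(V, t) = ((6 - 8)*V)*t - 73 = (-2*V)*t - 73 = -2*V*t - 73 = -73 - 2*V*t)
-448/(-790) + 39461/J(71, c) = -448/(-790) + 39461/(-73 - 2*71*115) = -448*(-1/790) + 39461/(-73 - 16330) = 224/395 + 39461/(-16403) = 224/395 + 39461*(-1/16403) = 224/395 - 39461/16403 = -11912823/6479185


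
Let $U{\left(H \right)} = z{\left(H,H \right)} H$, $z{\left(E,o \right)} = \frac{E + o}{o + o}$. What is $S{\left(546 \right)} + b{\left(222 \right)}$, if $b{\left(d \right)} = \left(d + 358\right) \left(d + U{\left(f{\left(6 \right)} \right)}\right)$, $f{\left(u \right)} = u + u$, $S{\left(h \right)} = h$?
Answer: $136266$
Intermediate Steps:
$z{\left(E,o \right)} = \frac{E + o}{2 o}$
$f{\left(u \right)} = 2 u$
$U{\left(H \right)} = H$ ($U{\left(H \right)} = \frac{H + H}{2 H} H = \frac{2 H}{2 H} H = 1 H = H$)
$b{\left(d \right)} = \left(12 + d\right) \left(358 + d\right)$ ($b{\left(d \right)} = \left(d + 358\right) \left(d + 2 \cdot 6\right) = \left(358 + d\right) \left(d + 12\right) = \left(358 + d\right) \left(12 + d\right) = \left(12 + d\right) \left(358 + d\right)$)
$S{\left(546 \right)} + b{\left(222 \right)} = 546 + \left(4296 + 222^{2} + 370 \cdot 222\right) = 546 + \left(4296 + 49284 + 82140\right) = 546 + 135720 = 136266$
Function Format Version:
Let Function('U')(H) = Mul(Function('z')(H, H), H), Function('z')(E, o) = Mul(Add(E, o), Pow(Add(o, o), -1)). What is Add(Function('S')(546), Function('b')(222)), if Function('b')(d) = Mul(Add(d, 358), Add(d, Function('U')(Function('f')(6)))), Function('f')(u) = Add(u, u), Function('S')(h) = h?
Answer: 136266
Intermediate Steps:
Function('z')(E, o) = Mul(Rational(1, 2), Pow(o, -1), Add(E, o)) (Function('z')(E, o) = Mul(Add(E, o), Pow(Mul(2, o), -1)) = Mul(Add(E, o), Mul(Rational(1, 2), Pow(o, -1))) = Mul(Rational(1, 2), Pow(o, -1), Add(E, o)))
Function('f')(u) = Mul(2, u)
Function('U')(H) = H (Function('U')(H) = Mul(Mul(Rational(1, 2), Pow(H, -1), Add(H, H)), H) = Mul(Mul(Rational(1, 2), Pow(H, -1), Mul(2, H)), H) = Mul(1, H) = H)
Function('b')(d) = Mul(Add(12, d), Add(358, d)) (Function('b')(d) = Mul(Add(d, 358), Add(d, Mul(2, 6))) = Mul(Add(358, d), Add(d, 12)) = Mul(Add(358, d), Add(12, d)) = Mul(Add(12, d), Add(358, d)))
Add(Function('S')(546), Function('b')(222)) = Add(546, Add(4296, Pow(222, 2), Mul(370, 222))) = Add(546, Add(4296, 49284, 82140)) = Add(546, 135720) = 136266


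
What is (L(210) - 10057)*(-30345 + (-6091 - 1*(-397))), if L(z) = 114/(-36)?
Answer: 725116693/2 ≈ 3.6256e+8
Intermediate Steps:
L(z) = -19/6 (L(z) = 114*(-1/36) = -19/6)
(L(210) - 10057)*(-30345 + (-6091 - 1*(-397))) = (-19/6 - 10057)*(-30345 + (-6091 - 1*(-397))) = -60361*(-30345 + (-6091 + 397))/6 = -60361*(-30345 - 5694)/6 = -60361/6*(-36039) = 725116693/2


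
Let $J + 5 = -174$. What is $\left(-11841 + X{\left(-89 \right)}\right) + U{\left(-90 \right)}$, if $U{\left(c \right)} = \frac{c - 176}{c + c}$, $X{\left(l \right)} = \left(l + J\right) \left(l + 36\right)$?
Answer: $\frac{212803}{90} \approx 2364.5$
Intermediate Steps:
$J = -179$ ($J = -5 - 174 = -179$)
$X{\left(l \right)} = \left(-179 + l\right) \left(36 + l\right)$ ($X{\left(l \right)} = \left(l - 179\right) \left(l + 36\right) = \left(-179 + l\right) \left(36 + l\right)$)
$U{\left(c \right)} = \frac{-176 + c}{2 c}$
$\left(-11841 + X{\left(-89 \right)}\right) + U{\left(-90 \right)} = \left(-11841 - \left(-6283 - 7921\right)\right) + \frac{-176 - 90}{2 \left(-90\right)} = \left(-11841 + \left(-6444 + 7921 + 12727\right)\right) + \frac{1}{2} \left(- \frac{1}{90}\right) \left(-266\right) = \left(-11841 + 14204\right) + \frac{133}{90} = 2363 + \frac{133}{90} = \frac{212803}{90}$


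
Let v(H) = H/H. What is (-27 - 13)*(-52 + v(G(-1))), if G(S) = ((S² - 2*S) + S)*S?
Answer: 2040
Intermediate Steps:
G(S) = S*(S² - S) (G(S) = (S² - S)*S = S*(S² - S))
v(H) = 1
(-27 - 13)*(-52 + v(G(-1))) = (-27 - 13)*(-52 + 1) = -40*(-51) = 2040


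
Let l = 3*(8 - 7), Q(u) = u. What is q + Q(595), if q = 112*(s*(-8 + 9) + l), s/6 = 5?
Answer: 4291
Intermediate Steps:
s = 30 (s = 6*5 = 30)
l = 3 (l = 3*1 = 3)
q = 3696 (q = 112*(30*(-8 + 9) + 3) = 112*(30*1 + 3) = 112*(30 + 3) = 112*33 = 3696)
q + Q(595) = 3696 + 595 = 4291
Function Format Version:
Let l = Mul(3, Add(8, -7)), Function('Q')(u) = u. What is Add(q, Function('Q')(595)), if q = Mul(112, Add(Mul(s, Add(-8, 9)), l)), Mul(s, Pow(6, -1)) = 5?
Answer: 4291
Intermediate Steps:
s = 30 (s = Mul(6, 5) = 30)
l = 3 (l = Mul(3, 1) = 3)
q = 3696 (q = Mul(112, Add(Mul(30, Add(-8, 9)), 3)) = Mul(112, Add(Mul(30, 1), 3)) = Mul(112, Add(30, 3)) = Mul(112, 33) = 3696)
Add(q, Function('Q')(595)) = Add(3696, 595) = 4291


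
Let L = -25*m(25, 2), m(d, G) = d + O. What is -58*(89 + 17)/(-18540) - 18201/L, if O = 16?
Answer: 17187412/950175 ≈ 18.089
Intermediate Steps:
m(d, G) = 16 + d (m(d, G) = d + 16 = 16 + d)
L = -1025 (L = -25*(16 + 25) = -25*41 = -1025)
-58*(89 + 17)/(-18540) - 18201/L = -58*(89 + 17)/(-18540) - 18201/(-1025) = -58*106*(-1/18540) - 18201*(-1/1025) = -6148*(-1/18540) + 18201/1025 = 1537/4635 + 18201/1025 = 17187412/950175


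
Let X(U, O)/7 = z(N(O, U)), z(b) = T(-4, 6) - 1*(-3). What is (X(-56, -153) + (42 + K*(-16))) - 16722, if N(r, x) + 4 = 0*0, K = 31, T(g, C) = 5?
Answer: -17120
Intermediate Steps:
N(r, x) = -4 (N(r, x) = -4 + 0*0 = -4 + 0 = -4)
z(b) = 8 (z(b) = 5 - 1*(-3) = 5 + 3 = 8)
X(U, O) = 56 (X(U, O) = 7*8 = 56)
(X(-56, -153) + (42 + K*(-16))) - 16722 = (56 + (42 + 31*(-16))) - 16722 = (56 + (42 - 496)) - 16722 = (56 - 454) - 16722 = -398 - 16722 = -17120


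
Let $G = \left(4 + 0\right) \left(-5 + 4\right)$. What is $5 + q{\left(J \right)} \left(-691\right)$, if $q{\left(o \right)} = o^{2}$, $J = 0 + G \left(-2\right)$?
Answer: $-44219$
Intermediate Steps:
$G = -4$ ($G = 4 \left(-1\right) = -4$)
$J = 8$ ($J = 0 - -8 = 0 + 8 = 8$)
$5 + q{\left(J \right)} \left(-691\right) = 5 + 8^{2} \left(-691\right) = 5 + 64 \left(-691\right) = 5 - 44224 = -44219$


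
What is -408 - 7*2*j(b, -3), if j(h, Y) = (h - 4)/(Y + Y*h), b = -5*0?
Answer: -1280/3 ≈ -426.67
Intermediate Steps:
b = 0
j(h, Y) = (-4 + h)/(Y + Y*h)
-408 - 7*2*j(b, -3) = -408 - 7*2*(-4 + 0)/((-3)*(1 + 0)) = -408 - 14*(-1/3*(-4)/1) = -408 - 14*(-1/3*1*(-4)) = -408 - 14*4/3 = -408 - 1*56/3 = -408 - 56/3 = -1280/3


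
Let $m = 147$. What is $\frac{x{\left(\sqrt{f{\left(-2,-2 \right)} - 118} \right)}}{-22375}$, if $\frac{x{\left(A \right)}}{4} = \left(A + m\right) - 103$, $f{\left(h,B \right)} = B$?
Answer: $- \frac{176}{22375} - \frac{8 i \sqrt{30}}{22375} \approx -0.0078659 - 0.0019583 i$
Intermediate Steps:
$x{\left(A \right)} = 176 + 4 A$ ($x{\left(A \right)} = 4 \left(\left(A + 147\right) - 103\right) = 4 \left(\left(147 + A\right) - 103\right) = 4 \left(44 + A\right) = 176 + 4 A$)
$\frac{x{\left(\sqrt{f{\left(-2,-2 \right)} - 118} \right)}}{-22375} = \frac{176 + 4 \sqrt{-2 - 118}}{-22375} = \left(176 + 4 \sqrt{-120}\right) \left(- \frac{1}{22375}\right) = \left(176 + 4 \cdot 2 i \sqrt{30}\right) \left(- \frac{1}{22375}\right) = \left(176 + 8 i \sqrt{30}\right) \left(- \frac{1}{22375}\right) = - \frac{176}{22375} - \frac{8 i \sqrt{30}}{22375}$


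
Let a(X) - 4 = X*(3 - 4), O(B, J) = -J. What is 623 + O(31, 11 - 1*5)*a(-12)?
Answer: 527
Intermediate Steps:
a(X) = 4 - X (a(X) = 4 + X*(3 - 4) = 4 + X*(-1) = 4 - X)
623 + O(31, 11 - 1*5)*a(-12) = 623 + (-(11 - 1*5))*(4 - 1*(-12)) = 623 + (-(11 - 5))*(4 + 12) = 623 - 1*6*16 = 623 - 6*16 = 623 - 96 = 527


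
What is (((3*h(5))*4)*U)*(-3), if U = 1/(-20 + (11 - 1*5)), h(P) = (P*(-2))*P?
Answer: -900/7 ≈ -128.57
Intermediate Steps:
h(P) = -2*P² (h(P) = (-2*P)*P = -2*P²)
U = -1/14 (U = 1/(-20 + (11 - 5)) = 1/(-20 + 6) = 1/(-14) = -1/14 ≈ -0.071429)
(((3*h(5))*4)*U)*(-3) = (((3*(-2*5²))*4)*(-1/14))*(-3) = (((3*(-2*25))*4)*(-1/14))*(-3) = (((3*(-50))*4)*(-1/14))*(-3) = (-150*4*(-1/14))*(-3) = -600*(-1/14)*(-3) = (300/7)*(-3) = -900/7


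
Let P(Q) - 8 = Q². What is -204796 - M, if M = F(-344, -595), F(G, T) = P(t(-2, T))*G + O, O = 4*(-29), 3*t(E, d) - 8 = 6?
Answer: -1749928/9 ≈ -1.9444e+5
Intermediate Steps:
t(E, d) = 14/3 (t(E, d) = 8/3 + (⅓)*6 = 8/3 + 2 = 14/3)
P(Q) = 8 + Q²
O = -116
F(G, T) = -116 + 268*G/9 (F(G, T) = (8 + (14/3)²)*G - 116 = (8 + 196/9)*G - 116 = 268*G/9 - 116 = -116 + 268*G/9)
M = -93236/9 (M = -116 + (268/9)*(-344) = -116 - 92192/9 = -93236/9 ≈ -10360.)
-204796 - M = -204796 - 1*(-93236/9) = -204796 + 93236/9 = -1749928/9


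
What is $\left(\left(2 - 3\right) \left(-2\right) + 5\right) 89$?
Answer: $623$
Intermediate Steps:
$\left(\left(2 - 3\right) \left(-2\right) + 5\right) 89 = \left(\left(-1\right) \left(-2\right) + 5\right) 89 = \left(2 + 5\right) 89 = 7 \cdot 89 = 623$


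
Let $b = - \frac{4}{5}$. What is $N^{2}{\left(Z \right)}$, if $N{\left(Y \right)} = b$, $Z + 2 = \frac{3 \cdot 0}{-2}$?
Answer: $\frac{16}{25} \approx 0.64$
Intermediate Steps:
$Z = -2$ ($Z = -2 + \frac{3 \cdot 0}{-2} = -2 + 0 \left(- \frac{1}{2}\right) = -2 + 0 = -2$)
$b = - \frac{4}{5}$ ($b = \left(-4\right) \frac{1}{5} = - \frac{4}{5} \approx -0.8$)
$N{\left(Y \right)} = - \frac{4}{5}$
$N^{2}{\left(Z \right)} = \left(- \frac{4}{5}\right)^{2} = \frac{16}{25}$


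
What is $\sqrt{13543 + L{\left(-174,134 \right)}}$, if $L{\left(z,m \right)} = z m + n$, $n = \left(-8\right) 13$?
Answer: $i \sqrt{9877} \approx 99.383 i$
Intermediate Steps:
$n = -104$
$L{\left(z,m \right)} = -104 + m z$ ($L{\left(z,m \right)} = z m - 104 = m z - 104 = -104 + m z$)
$\sqrt{13543 + L{\left(-174,134 \right)}} = \sqrt{13543 + \left(-104 + 134 \left(-174\right)\right)} = \sqrt{13543 - 23420} = \sqrt{-9877} = i \sqrt{9877}$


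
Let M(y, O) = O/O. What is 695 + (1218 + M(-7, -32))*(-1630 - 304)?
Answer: -2356851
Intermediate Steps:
M(y, O) = 1
695 + (1218 + M(-7, -32))*(-1630 - 304) = 695 + (1218 + 1)*(-1630 - 304) = 695 + 1219*(-1934) = 695 - 2357546 = -2356851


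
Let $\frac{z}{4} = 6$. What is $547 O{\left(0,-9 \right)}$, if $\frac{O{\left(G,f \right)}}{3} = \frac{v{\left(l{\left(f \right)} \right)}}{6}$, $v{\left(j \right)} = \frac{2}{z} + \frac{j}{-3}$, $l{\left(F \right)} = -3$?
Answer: $\frac{7111}{24} \approx 296.29$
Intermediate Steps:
$z = 24$ ($z = 4 \cdot 6 = 24$)
$v{\left(j \right)} = \frac{1}{12} - \frac{j}{3}$ ($v{\left(j \right)} = \frac{2}{24} + \frac{j}{-3} = 2 \cdot \frac{1}{24} + j \left(- \frac{1}{3}\right) = \frac{1}{12} - \frac{j}{3}$)
$O{\left(G,f \right)} = \frac{13}{24}$ ($O{\left(G,f \right)} = 3 \frac{\frac{1}{12} - -1}{6} = 3 \left(\frac{1}{12} + 1\right) \frac{1}{6} = 3 \cdot \frac{13}{12} \cdot \frac{1}{6} = 3 \cdot \frac{13}{72} = \frac{13}{24}$)
$547 O{\left(0,-9 \right)} = 547 \cdot \frac{13}{24} = \frac{7111}{24}$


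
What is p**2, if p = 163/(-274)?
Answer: 26569/75076 ≈ 0.35389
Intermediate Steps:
p = -163/274 (p = 163*(-1/274) = -163/274 ≈ -0.59489)
p**2 = (-163/274)**2 = 26569/75076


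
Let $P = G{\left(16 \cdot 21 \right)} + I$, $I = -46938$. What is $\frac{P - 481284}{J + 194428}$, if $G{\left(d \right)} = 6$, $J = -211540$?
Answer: $\frac{22009}{713} \approx 30.868$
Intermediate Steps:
$P = -46932$ ($P = 6 - 46938 = -46932$)
$\frac{P - 481284}{J + 194428} = \frac{-46932 - 481284}{-211540 + 194428} = - \frac{528216}{-17112} = \left(-528216\right) \left(- \frac{1}{17112}\right) = \frac{22009}{713}$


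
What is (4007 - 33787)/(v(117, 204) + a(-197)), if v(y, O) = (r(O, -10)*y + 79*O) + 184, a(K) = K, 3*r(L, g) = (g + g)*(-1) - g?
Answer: -29780/17273 ≈ -1.7241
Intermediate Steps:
r(L, g) = -g (r(L, g) = ((g + g)*(-1) - g)/3 = ((2*g)*(-1) - g)/3 = (-2*g - g)/3 = (-3*g)/3 = -g)
v(y, O) = 184 + 10*y + 79*O (v(y, O) = ((-1*(-10))*y + 79*O) + 184 = (10*y + 79*O) + 184 = 184 + 10*y + 79*O)
(4007 - 33787)/(v(117, 204) + a(-197)) = (4007 - 33787)/((184 + 10*117 + 79*204) - 197) = -29780/((184 + 1170 + 16116) - 197) = -29780/(17470 - 197) = -29780/17273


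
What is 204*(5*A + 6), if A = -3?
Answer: -1836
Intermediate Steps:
204*(5*A + 6) = 204*(5*(-3) + 6) = 204*(-15 + 6) = 204*(-9) = -1836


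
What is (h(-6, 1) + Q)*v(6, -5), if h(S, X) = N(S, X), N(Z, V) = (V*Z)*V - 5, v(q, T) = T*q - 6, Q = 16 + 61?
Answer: -2376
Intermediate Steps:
Q = 77
v(q, T) = -6 + T*q
N(Z, V) = -5 + Z*V**2 (N(Z, V) = Z*V**2 - 5 = -5 + Z*V**2)
h(S, X) = -5 + S*X**2
(h(-6, 1) + Q)*v(6, -5) = ((-5 - 6*1**2) + 77)*(-6 - 5*6) = ((-5 - 6*1) + 77)*(-6 - 30) = ((-5 - 6) + 77)*(-36) = (-11 + 77)*(-36) = 66*(-36) = -2376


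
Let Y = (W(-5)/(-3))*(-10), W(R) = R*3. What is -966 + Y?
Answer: -1016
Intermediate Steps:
W(R) = 3*R
Y = -50 (Y = ((3*(-5))/(-3))*(-10) = -1/3*(-15)*(-10) = 5*(-10) = -50)
-966 + Y = -966 - 50 = -1016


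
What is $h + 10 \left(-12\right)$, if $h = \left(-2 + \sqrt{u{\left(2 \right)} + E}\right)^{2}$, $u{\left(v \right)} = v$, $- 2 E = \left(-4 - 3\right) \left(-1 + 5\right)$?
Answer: $-116$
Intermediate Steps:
$E = 14$ ($E = - \frac{\left(-4 - 3\right) \left(-1 + 5\right)}{2} = - \frac{\left(-7\right) 4}{2} = \left(- \frac{1}{2}\right) \left(-28\right) = 14$)
$h = 4$ ($h = \left(-2 + \sqrt{2 + 14}\right)^{2} = \left(-2 + \sqrt{16}\right)^{2} = \left(-2 + 4\right)^{2} = 2^{2} = 4$)
$h + 10 \left(-12\right) = 4 + 10 \left(-12\right) = 4 - 120 = -116$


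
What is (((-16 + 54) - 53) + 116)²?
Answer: 10201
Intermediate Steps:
(((-16 + 54) - 53) + 116)² = ((38 - 53) + 116)² = (-15 + 116)² = 101² = 10201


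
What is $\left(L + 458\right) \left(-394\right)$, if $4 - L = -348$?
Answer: $-319140$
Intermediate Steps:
$L = 352$ ($L = 4 - -348 = 4 + 348 = 352$)
$\left(L + 458\right) \left(-394\right) = \left(352 + 458\right) \left(-394\right) = 810 \left(-394\right) = -319140$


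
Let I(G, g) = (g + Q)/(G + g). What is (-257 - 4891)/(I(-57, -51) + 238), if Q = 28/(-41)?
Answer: -22795344/1055983 ≈ -21.587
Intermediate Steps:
Q = -28/41 (Q = 28*(-1/41) = -28/41 ≈ -0.68293)
I(G, g) = (-28/41 + g)/(G + g) (I(G, g) = (g - 28/41)/(G + g) = (-28/41 + g)/(G + g))
(-257 - 4891)/(I(-57, -51) + 238) = (-257 - 4891)/((-28/41 - 51)/(-57 - 51) + 238) = -5148/(-2119/41/(-108) + 238) = -5148/(-1/108*(-2119/41) + 238) = -5148/(2119/4428 + 238) = -5148/1055983/4428 = -5148*4428/1055983 = -22795344/1055983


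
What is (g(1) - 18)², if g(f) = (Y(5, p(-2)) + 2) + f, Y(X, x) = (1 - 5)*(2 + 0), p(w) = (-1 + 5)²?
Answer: 529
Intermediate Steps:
p(w) = 16 (p(w) = 4² = 16)
Y(X, x) = -8 (Y(X, x) = -4*2 = -8)
g(f) = -6 + f (g(f) = (-8 + 2) + f = -6 + f)
(g(1) - 18)² = ((-6 + 1) - 18)² = (-5 - 18)² = (-23)² = 529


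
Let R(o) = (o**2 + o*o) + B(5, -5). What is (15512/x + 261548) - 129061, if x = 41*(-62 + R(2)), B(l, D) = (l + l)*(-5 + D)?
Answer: 59750529/451 ≈ 1.3248e+5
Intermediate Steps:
B(l, D) = 2*l*(-5 + D) (B(l, D) = (2*l)*(-5 + D) = 2*l*(-5 + D))
R(o) = -100 + 2*o**2 (R(o) = (o**2 + o*o) + 2*5*(-5 - 5) = (o**2 + o**2) + 2*5*(-10) = 2*o**2 - 100 = -100 + 2*o**2)
x = -6314 (x = 41*(-62 + (-100 + 2*2**2)) = 41*(-62 + (-100 + 2*4)) = 41*(-62 + (-100 + 8)) = 41*(-62 - 92) = 41*(-154) = -6314)
(15512/x + 261548) - 129061 = (15512/(-6314) + 261548) - 129061 = (15512*(-1/6314) + 261548) - 129061 = (-1108/451 + 261548) - 129061 = 117957040/451 - 129061 = 59750529/451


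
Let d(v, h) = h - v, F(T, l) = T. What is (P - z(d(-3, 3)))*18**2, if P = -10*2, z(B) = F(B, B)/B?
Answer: -6804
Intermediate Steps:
z(B) = 1 (z(B) = B/B = 1)
P = -20
(P - z(d(-3, 3)))*18**2 = (-20 - 1*1)*18**2 = (-20 - 1)*324 = -21*324 = -6804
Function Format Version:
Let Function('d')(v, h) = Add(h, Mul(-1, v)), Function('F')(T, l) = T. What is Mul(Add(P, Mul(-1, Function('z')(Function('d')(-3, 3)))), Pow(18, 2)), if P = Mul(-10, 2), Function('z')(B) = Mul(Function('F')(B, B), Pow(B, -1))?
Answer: -6804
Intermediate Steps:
Function('z')(B) = 1 (Function('z')(B) = Mul(B, Pow(B, -1)) = 1)
P = -20
Mul(Add(P, Mul(-1, Function('z')(Function('d')(-3, 3)))), Pow(18, 2)) = Mul(Add(-20, Mul(-1, 1)), Pow(18, 2)) = Mul(Add(-20, -1), 324) = Mul(-21, 324) = -6804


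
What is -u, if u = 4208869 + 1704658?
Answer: -5913527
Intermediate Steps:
u = 5913527
-u = -1*5913527 = -5913527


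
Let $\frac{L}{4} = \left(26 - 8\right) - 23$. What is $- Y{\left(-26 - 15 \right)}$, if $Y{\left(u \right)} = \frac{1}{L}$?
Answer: $\frac{1}{20} \approx 0.05$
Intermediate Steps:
$L = -20$ ($L = 4 \left(\left(26 - 8\right) - 23\right) = 4 \left(18 - 23\right) = 4 \left(-5\right) = -20$)
$Y{\left(u \right)} = - \frac{1}{20}$ ($Y{\left(u \right)} = \frac{1}{-20} = - \frac{1}{20}$)
$- Y{\left(-26 - 15 \right)} = \left(-1\right) \left(- \frac{1}{20}\right) = \frac{1}{20}$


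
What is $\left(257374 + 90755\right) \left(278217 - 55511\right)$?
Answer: $77530417074$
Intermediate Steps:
$\left(257374 + 90755\right) \left(278217 - 55511\right) = 348129 \cdot 222706 = 77530417074$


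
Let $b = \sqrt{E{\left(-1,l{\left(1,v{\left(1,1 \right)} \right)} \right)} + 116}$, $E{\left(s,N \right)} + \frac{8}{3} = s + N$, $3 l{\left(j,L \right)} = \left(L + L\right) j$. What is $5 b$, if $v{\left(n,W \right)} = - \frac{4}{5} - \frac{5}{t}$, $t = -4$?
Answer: $\frac{\sqrt{101370}}{6} \approx 53.064$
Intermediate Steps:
$v{\left(n,W \right)} = \frac{9}{20}$ ($v{\left(n,W \right)} = - \frac{4}{5} - \frac{5}{-4} = \left(-4\right) \frac{1}{5} - - \frac{5}{4} = - \frac{4}{5} + \frac{5}{4} = \frac{9}{20}$)
$l{\left(j,L \right)} = \frac{2 L j}{3}$ ($l{\left(j,L \right)} = \frac{\left(L + L\right) j}{3} = \frac{2 L j}{3}$)
$E{\left(s,N \right)} = - \frac{8}{3} + N + s$ ($E{\left(s,N \right)} = - \frac{8}{3} + \left(s + N\right) = - \frac{8}{3} + \left(N + s\right) = - \frac{8}{3} + N + s$)
$b = \frac{\sqrt{101370}}{30}$ ($b = \sqrt{\left(- \frac{8}{3} + \frac{2}{3} \cdot \frac{9}{20} \cdot 1 - 1\right) + 116} = \sqrt{\left(- \frac{8}{3} + \frac{3}{10} - 1\right) + 116} = \sqrt{- \frac{101}{30} + 116} = \sqrt{\frac{3379}{30}} = \frac{\sqrt{101370}}{30} \approx 10.613$)
$5 b = 5 \frac{\sqrt{101370}}{30} = \frac{\sqrt{101370}}{6}$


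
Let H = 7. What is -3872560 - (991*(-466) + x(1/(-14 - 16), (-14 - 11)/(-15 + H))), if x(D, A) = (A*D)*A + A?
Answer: -1309730611/384 ≈ -3.4108e+6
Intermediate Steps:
x(D, A) = A + D*A² (x(D, A) = D*A² + A = A + D*A²)
-3872560 - (991*(-466) + x(1/(-14 - 16), (-14 - 11)/(-15 + H))) = -3872560 - (991*(-466) + ((-14 - 11)/(-15 + 7))*(1 + ((-14 - 11)/(-15 + 7))/(-14 - 16))) = -3872560 - (-461806 + (-25/(-8))*(1 - 25/(-8)/(-30))) = -3872560 - (-461806 + (-25*(-⅛))*(1 - 25*(-⅛)*(-1/30))) = -3872560 - (-461806 + 25*(1 + (25/8)*(-1/30))/8) = -3872560 - (-461806 + 25*(1 - 5/48)/8) = -3872560 - (-461806 + (25/8)*(43/48)) = -3872560 - (-461806 + 1075/384) = -3872560 - 1*(-177332429/384) = -3872560 + 177332429/384 = -1309730611/384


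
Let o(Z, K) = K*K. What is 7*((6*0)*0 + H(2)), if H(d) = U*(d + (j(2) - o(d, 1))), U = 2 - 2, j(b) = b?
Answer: 0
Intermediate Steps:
o(Z, K) = K**2
U = 0
H(d) = 0 (H(d) = 0*(d + (2 - 1*1**2)) = 0*(d + (2 - 1*1)) = 0*(d + (2 - 1)) = 0*(d + 1) = 0*(1 + d) = 0)
7*((6*0)*0 + H(2)) = 7*((6*0)*0 + 0) = 7*(0*0 + 0) = 7*(0 + 0) = 7*0 = 0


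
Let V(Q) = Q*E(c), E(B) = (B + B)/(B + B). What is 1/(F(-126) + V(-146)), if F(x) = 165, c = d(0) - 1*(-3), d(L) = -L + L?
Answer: 1/19 ≈ 0.052632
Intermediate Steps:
d(L) = 0
c = 3 (c = 0 - 1*(-3) = 0 + 3 = 3)
E(B) = 1 (E(B) = (2*B)/((2*B)) = (2*B)*(1/(2*B)) = 1)
V(Q) = Q (V(Q) = Q*1 = Q)
1/(F(-126) + V(-146)) = 1/(165 - 146) = 1/19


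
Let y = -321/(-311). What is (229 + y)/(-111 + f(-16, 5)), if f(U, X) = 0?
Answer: -71540/34521 ≈ -2.0724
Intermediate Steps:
y = 321/311 (y = -321*(-1/311) = 321/311 ≈ 1.0322)
(229 + y)/(-111 + f(-16, 5)) = (229 + 321/311)/(-111 + 0) = (71540/311)/(-111) = (71540/311)*(-1/111) = -71540/34521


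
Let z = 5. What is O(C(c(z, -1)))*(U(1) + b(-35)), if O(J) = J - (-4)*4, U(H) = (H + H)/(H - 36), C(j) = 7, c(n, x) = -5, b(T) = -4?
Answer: -3266/35 ≈ -93.314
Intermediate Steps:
U(H) = 2*H/(-36 + H) (U(H) = (2*H)/(-36 + H) = 2*H/(-36 + H))
O(J) = 16 + J (O(J) = J - 1*(-16) = J + 16 = 16 + J)
O(C(c(z, -1)))*(U(1) + b(-35)) = (16 + 7)*(2*1/(-36 + 1) - 4) = 23*(2*1/(-35) - 4) = 23*(2*1*(-1/35) - 4) = 23*(-2/35 - 4) = 23*(-142/35) = -3266/35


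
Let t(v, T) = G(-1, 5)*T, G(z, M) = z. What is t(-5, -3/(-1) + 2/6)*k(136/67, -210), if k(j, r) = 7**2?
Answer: -490/3 ≈ -163.33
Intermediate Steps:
t(v, T) = -T
k(j, r) = 49
t(-5, -3/(-1) + 2/6)*k(136/67, -210) = -(-3/(-1) + 2/6)*49 = -(-3*(-1) + 2*(1/6))*49 = -(3 + 1/3)*49 = -1*10/3*49 = -10/3*49 = -490/3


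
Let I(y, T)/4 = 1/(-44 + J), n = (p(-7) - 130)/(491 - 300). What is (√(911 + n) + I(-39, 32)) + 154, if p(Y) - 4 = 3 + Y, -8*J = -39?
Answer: 48170/313 + 3*√3689929/191 ≈ 184.07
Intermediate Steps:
J = 39/8 (J = -⅛*(-39) = 39/8 ≈ 4.8750)
p(Y) = 7 + Y (p(Y) = 4 + (3 + Y) = 7 + Y)
n = -130/191 (n = ((7 - 7) - 130)/(491 - 300) = (0 - 130)/191 = -130*1/191 = -130/191 ≈ -0.68063)
I(y, T) = -32/313 (I(y, T) = 4/(-44 + 39/8) = 4/(-313/8) = 4*(-8/313) = -32/313)
(√(911 + n) + I(-39, 32)) + 154 = (√(911 - 130/191) - 32/313) + 154 = (√(173871/191) - 32/313) + 154 = (3*√3689929/191 - 32/313) + 154 = (-32/313 + 3*√3689929/191) + 154 = 48170/313 + 3*√3689929/191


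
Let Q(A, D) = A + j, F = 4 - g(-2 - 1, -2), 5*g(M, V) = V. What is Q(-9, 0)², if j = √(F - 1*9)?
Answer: (45 - I*√115)²/25 ≈ 76.4 - 38.606*I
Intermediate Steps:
g(M, V) = V/5
F = 22/5 (F = 4 - (-2)/5 = 4 - 1*(-⅖) = 4 + ⅖ = 22/5 ≈ 4.4000)
j = I*√115/5 (j = √(22/5 - 1*9) = √(22/5 - 9) = √(-23/5) = I*√115/5 ≈ 2.1448*I)
Q(A, D) = A + I*√115/5
Q(-9, 0)² = (-9 + I*√115/5)²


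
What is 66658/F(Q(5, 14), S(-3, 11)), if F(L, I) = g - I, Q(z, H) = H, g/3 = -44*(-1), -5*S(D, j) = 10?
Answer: 33329/67 ≈ 497.45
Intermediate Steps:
S(D, j) = -2 (S(D, j) = -⅕*10 = -2)
g = 132 (g = 3*(-44*(-1)) = 3*44 = 132)
F(L, I) = 132 - I
66658/F(Q(5, 14), S(-3, 11)) = 66658/(132 - 1*(-2)) = 66658/(132 + 2) = 66658/134 = 66658*(1/134) = 33329/67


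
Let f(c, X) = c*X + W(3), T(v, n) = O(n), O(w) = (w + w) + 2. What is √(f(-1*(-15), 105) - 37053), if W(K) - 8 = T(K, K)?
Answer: I*√35462 ≈ 188.31*I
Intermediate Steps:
O(w) = 2 + 2*w (O(w) = 2*w + 2 = 2 + 2*w)
T(v, n) = 2 + 2*n
W(K) = 10 + 2*K (W(K) = 8 + (2 + 2*K) = 10 + 2*K)
f(c, X) = 16 + X*c (f(c, X) = c*X + (10 + 2*3) = X*c + (10 + 6) = X*c + 16 = 16 + X*c)
√(f(-1*(-15), 105) - 37053) = √((16 + 105*(-1*(-15))) - 37053) = √((16 + 105*15) - 37053) = √((16 + 1575) - 37053) = √(1591 - 37053) = √(-35462) = I*√35462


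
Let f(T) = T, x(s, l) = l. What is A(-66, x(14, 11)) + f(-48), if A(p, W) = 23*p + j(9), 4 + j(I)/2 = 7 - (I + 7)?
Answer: -1592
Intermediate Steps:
j(I) = -8 - 2*I (j(I) = -8 + 2*(7 - (I + 7)) = -8 + 2*(7 - (7 + I)) = -8 + 2*(7 + (-7 - I)) = -8 + 2*(-I) = -8 - 2*I)
A(p, W) = -26 + 23*p (A(p, W) = 23*p + (-8 - 2*9) = 23*p + (-8 - 18) = 23*p - 26 = -26 + 23*p)
A(-66, x(14, 11)) + f(-48) = (-26 + 23*(-66)) - 48 = (-26 - 1518) - 48 = -1544 - 48 = -1592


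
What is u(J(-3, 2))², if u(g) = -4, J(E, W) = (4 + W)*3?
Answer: 16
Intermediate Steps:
J(E, W) = 12 + 3*W
u(J(-3, 2))² = (-4)² = 16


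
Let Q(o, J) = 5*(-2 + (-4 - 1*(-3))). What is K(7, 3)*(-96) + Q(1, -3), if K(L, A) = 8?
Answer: -783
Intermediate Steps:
Q(o, J) = -15 (Q(o, J) = 5*(-2 + (-4 + 3)) = 5*(-2 - 1) = 5*(-3) = -15)
K(7, 3)*(-96) + Q(1, -3) = 8*(-96) - 15 = -768 - 15 = -783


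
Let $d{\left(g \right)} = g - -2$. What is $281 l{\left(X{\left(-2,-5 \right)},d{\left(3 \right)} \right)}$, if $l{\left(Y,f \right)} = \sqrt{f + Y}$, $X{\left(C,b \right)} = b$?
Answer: $0$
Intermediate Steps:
$d{\left(g \right)} = 2 + g$ ($d{\left(g \right)} = g + 2 = 2 + g$)
$l{\left(Y,f \right)} = \sqrt{Y + f}$
$281 l{\left(X{\left(-2,-5 \right)},d{\left(3 \right)} \right)} = 281 \sqrt{-5 + \left(2 + 3\right)} = 281 \sqrt{-5 + 5} = 281 \sqrt{0} = 281 \cdot 0 = 0$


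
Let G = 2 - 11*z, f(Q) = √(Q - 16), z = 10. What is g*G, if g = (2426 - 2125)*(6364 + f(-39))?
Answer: -206880912 - 32508*I*√55 ≈ -2.0688e+8 - 2.4109e+5*I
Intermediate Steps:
f(Q) = √(-16 + Q)
G = -108 (G = 2 - 11*10 = 2 - 110 = -108)
g = 1915564 + 301*I*√55 (g = (2426 - 2125)*(6364 + √(-16 - 39)) = 301*(6364 + √(-55)) = 301*(6364 + I*√55) = 1915564 + 301*I*√55 ≈ 1.9156e+6 + 2232.3*I)
g*G = (1915564 + 301*I*√55)*(-108) = -206880912 - 32508*I*√55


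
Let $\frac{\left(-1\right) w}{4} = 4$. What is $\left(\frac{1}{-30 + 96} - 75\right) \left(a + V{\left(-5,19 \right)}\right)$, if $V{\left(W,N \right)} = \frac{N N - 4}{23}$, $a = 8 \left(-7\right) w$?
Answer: $- \frac{103755785}{1518} \approx -68350.0$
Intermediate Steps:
$w = -16$ ($w = \left(-4\right) 4 = -16$)
$a = 896$ ($a = 8 \left(-7\right) \left(-16\right) = \left(-56\right) \left(-16\right) = 896$)
$V{\left(W,N \right)} = - \frac{4}{23} + \frac{N^{2}}{23}$ ($V{\left(W,N \right)} = \left(N^{2} - 4\right) \frac{1}{23} = \left(-4 + N^{2}\right) \frac{1}{23} = - \frac{4}{23} + \frac{N^{2}}{23}$)
$\left(\frac{1}{-30 + 96} - 75\right) \left(a + V{\left(-5,19 \right)}\right) = \left(\frac{1}{-30 + 96} - 75\right) \left(896 - \left(\frac{4}{23} - \frac{19^{2}}{23}\right)\right) = \left(\frac{1}{66} - 75\right) \left(896 + \left(- \frac{4}{23} + \frac{1}{23} \cdot 361\right)\right) = \left(\frac{1}{66} - 75\right) \left(896 + \left(- \frac{4}{23} + \frac{361}{23}\right)\right) = - \frac{4949 \left(896 + \frac{357}{23}\right)}{66} = \left(- \frac{4949}{66}\right) \frac{20965}{23} = - \frac{103755785}{1518}$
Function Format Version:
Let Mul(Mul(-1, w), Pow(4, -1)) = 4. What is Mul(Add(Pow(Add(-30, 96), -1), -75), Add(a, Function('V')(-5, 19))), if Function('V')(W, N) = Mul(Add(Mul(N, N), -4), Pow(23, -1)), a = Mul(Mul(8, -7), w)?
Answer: Rational(-103755785, 1518) ≈ -68350.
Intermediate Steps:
w = -16 (w = Mul(-4, 4) = -16)
a = 896 (a = Mul(Mul(8, -7), -16) = Mul(-56, -16) = 896)
Function('V')(W, N) = Add(Rational(-4, 23), Mul(Rational(1, 23), Pow(N, 2))) (Function('V')(W, N) = Mul(Add(Pow(N, 2), -4), Rational(1, 23)) = Mul(Add(-4, Pow(N, 2)), Rational(1, 23)) = Add(Rational(-4, 23), Mul(Rational(1, 23), Pow(N, 2))))
Mul(Add(Pow(Add(-30, 96), -1), -75), Add(a, Function('V')(-5, 19))) = Mul(Add(Pow(Add(-30, 96), -1), -75), Add(896, Add(Rational(-4, 23), Mul(Rational(1, 23), Pow(19, 2))))) = Mul(Add(Pow(66, -1), -75), Add(896, Add(Rational(-4, 23), Mul(Rational(1, 23), 361)))) = Mul(Add(Rational(1, 66), -75), Add(896, Add(Rational(-4, 23), Rational(361, 23)))) = Mul(Rational(-4949, 66), Add(896, Rational(357, 23))) = Mul(Rational(-4949, 66), Rational(20965, 23)) = Rational(-103755785, 1518)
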